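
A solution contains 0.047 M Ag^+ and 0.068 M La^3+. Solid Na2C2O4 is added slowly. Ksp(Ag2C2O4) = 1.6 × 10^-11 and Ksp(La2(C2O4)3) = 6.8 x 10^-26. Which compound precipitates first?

Each salt begins to precipitate when Q = Ksp, i.e. when [C2O4^2-] reaches its threshold.
For Ag2C2O4: 1.6 × 10^-11 = (0.047)^2 × [C2O4^2-]  ⇒  [C2O4^2-] = 7.2 × 10^-9 M.
For La2(C2O4)3: 6.8 x 10^-26 = (0.068)^2 × [C2O4^2-]^3  ⇒  [C2O4^2-] = 2.4 × 10^-8 M.
The salt with the lower threshold [C2O4^2-] precipitates first: Ag2C2O4.

Ag2C2O4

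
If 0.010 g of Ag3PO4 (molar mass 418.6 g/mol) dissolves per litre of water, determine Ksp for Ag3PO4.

Molar solubility s = (1.0 × 10^-2 g/L) / (418.6 g/mol) = 2.39 × 10^-5 M.
Ag3PO4(s) <=> 3 Ag^+ + PO4^3-
If s mol/L of Ag3PO4 dissolves, [Ag^+] = 3s and [PO4^3-] = s.
Ksp = [Ag^+]^3[PO4^3-]
Substituting: Ksp = (3s)^3s = 27s^4
Ksp = 27 × (2.39 × 10^-5)^4 = 8.8 x 10^-18

8.8 x 10^-18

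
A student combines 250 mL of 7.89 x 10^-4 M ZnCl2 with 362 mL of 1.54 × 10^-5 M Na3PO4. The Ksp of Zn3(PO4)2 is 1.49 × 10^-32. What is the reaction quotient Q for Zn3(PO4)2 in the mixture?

Total volume = 250 + 362 = 612 mL.
[Zn^2+] = 7.89 × 10^-4 × (250/612) = 3.223 × 10^-4 M
[PO4^3-] = 1.54 × 10^-5 × (362/612) = 9.109 × 10^-6 M
Zn3(PO4)2(s) ⇌ 3 Zn^2+(aq) + 2 PO4^3-(aq), so Q = [Zn^2+]^3[PO4^3-]^2
Q = (3.223 × 10^-4)^3(9.109 × 10^-6)^2 = 2.78 × 10^-21
Q > Ksp, so Zn3(PO4)2 will precipitate.

Q = 2.78 × 10^-21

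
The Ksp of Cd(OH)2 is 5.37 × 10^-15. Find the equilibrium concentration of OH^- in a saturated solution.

Cd(OH)2(s) <=> Cd^2+(aq) + 2 OH^-(aq)
Ksp = [Cd^2+][OH^-]^2
With molar solubility s: [Cd^2+] = s, [OH^-] = 2s.
Ksp = s(2s)^2 = 4s^3
s = (5.37 × 10^-15 / 4)^(1/3) = 1.103 × 10^-5 M
[OH^-] = 2s = 2.21 × 10^-5 M

2.21e-5 M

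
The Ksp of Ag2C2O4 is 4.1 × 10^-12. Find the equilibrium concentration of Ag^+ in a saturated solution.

Ag2C2O4(s) ⇌ 2 Ag^+(aq) + C2O4^2-(aq)
Ksp = [Ag^+]^2[C2O4^2-]
For each mole of Ag2C2O4 that dissolves: [Ag^+] = 2s, [C2O4^2-] = s.
Substituting: Ksp = (2s)^2s = 4s^3
Solving, s = (4.1 × 10^-12/4)^(1/3) = 1.01 x 10^-4 M
[Ag^+] = 2s = 2.0 x 10^-4 M

[Ag^+] ≈ 2.0 × 10^-4 M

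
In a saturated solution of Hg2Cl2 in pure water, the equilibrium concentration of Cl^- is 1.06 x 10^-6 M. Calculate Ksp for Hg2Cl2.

Hg2Cl2(s) <=> Hg2^2+ + 2 Cl^-
Stoichiometry gives [Hg2^2+] = (1/2)[Cl^-] = 5.300 × 10^-7 M.
Ksp = [Hg2^2+][Cl^-]^2
Ksp = 5.300 × 10^-7 × (1.06 × 10^-6)^2 = 5.96 × 10^-19

Ksp = 5.96 x 10^-19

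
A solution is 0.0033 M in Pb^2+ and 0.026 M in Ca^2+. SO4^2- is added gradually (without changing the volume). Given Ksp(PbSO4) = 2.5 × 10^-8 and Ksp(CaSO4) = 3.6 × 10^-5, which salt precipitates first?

PbSO4

Precipitation of each salt starts when its ion product equals its Ksp.
For PbSO4: 2.5 × 10^-8 = 0.0033 × [SO4^2-]  ⇒  [SO4^2-] = 7.6 × 10^-6 M.
For CaSO4: 3.6 × 10^-5 = 0.026 × [SO4^2-]  ⇒  [SO4^2-] = 1.4 x 10^-3 M.
The salt with the lower threshold [SO4^2-] precipitates first: PbSO4.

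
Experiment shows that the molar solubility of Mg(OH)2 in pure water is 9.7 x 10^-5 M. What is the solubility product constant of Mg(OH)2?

3.7 × 10^-12

Mg(OH)2(s) ⇌ Mg^2+(aq) + 2 OH^-(aq)
With molar solubility s: [Mg^2+] = s, [OH^-] = 2s.
Ksp = [Mg^2+][OH^-]^2
So Ksp = s × (2s)^2 = 4s^3
With s = 9.7 x 10^-5: Ksp = 3.7 × 10^-12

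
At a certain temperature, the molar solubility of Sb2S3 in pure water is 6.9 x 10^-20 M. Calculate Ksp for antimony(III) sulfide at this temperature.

Ksp = 1.7 x 10^-94

Sb2S3(s) ⇌ 2 Sb^3+ + 3 S^2-
Let s = molar solubility. Then [Sb^3+] = 2s and [S^2-] = 3s.
Ksp = [Sb^3+]^2[S^2-]^3
Substituting: Ksp = (2s)^2(3s)^3 = 108s^5
Ksp = 108 × (6.9 × 10^-20)^5 = 1.7 × 10^-94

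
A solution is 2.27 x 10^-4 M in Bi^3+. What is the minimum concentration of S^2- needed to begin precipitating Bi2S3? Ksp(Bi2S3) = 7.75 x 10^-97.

2.47e-30 M

Bi2S3(s) ⇌ 2 Bi^3+ + 3 S^2-
Ksp = [Bi^3+]^2[S^2-]^3
Precipitation begins when Q = Ksp. With [Bi^3+] = 2.27 x 10^-4 M:
7.75 x 10^-97 = (2.27 x 10^-4)^2 × [S^2-]^3
[S^2-] = (7.75 x 10^-97 / 5.153 × 10^-8)^(1/3) = 2.47 × 10^-30 M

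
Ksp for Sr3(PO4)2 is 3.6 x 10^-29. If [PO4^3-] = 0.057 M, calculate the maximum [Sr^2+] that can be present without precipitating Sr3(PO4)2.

Sr3(PO4)2(s) ⇌ 3 Sr^2+ + 2 PO4^3-
Ksp = [Sr^2+]^3[PO4^3-]^2
Precipitation begins when Q = Ksp. With [PO4^3-] = 0.057 M:
3.6 x 10^-29 = (0.057)^2 × [Sr^2+]^3
[Sr^2+] = (3.6 x 10^-29 / 3.25 × 10^-3)^(1/3) = 2.2 x 10^-9 M

[Sr^2+] = 2.2 × 10^-9 M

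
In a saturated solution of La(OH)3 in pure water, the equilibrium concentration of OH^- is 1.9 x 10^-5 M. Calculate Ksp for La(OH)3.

Ksp ≈ 4.3 x 10^-20

La(OH)3(s) ⇌ La^3+ + 3 OH^-
Stoichiometry gives [La^3+] = (1/3)[OH^-] = 6.33 x 10^-6 M.
Ksp = [La^3+][OH^-]^3
Ksp = 6.33 × 10^-6 × (1.9 × 10^-5)^3 = 4.3 × 10^-20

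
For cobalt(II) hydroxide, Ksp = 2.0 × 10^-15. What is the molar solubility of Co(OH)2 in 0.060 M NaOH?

Co(OH)2(s) ⇌ Co^2+(aq) + 2 OH^-(aq)
Ksp = [Co^2+][OH^-]^2
Let s be the molar solubility in this solution. [Co^2+] = s, [OH^-] = 0.060 + 2s ≈ 0.060 (Ksp is small, so little additional dissolves).
Ksp ≈ s × (0.060)^2
s = 5.6 x 10^-13 M
Check: 2s = 1.1 × 10^-12 ≪ 0.060, so the approximation is valid.

5.6e-13 M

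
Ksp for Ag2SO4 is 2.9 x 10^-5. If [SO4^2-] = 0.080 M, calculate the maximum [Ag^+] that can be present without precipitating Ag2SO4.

Ag2SO4(s) ⇌ 2 Ag^+(aq) + SO4^2-(aq)
Ksp = [Ag^+]^2[SO4^2-]
Precipitation begins when Q = Ksp. With [SO4^2-] = 0.080 M:
2.9 x 10^-5 = (0.080) × [Ag^+]^2
[Ag^+] = (2.9 x 10^-5 / 8.0 × 10^-2)^(1/2) = 1.9 x 10^-2 M

[Ag^+] ≈ 1.9 x 10^-2 M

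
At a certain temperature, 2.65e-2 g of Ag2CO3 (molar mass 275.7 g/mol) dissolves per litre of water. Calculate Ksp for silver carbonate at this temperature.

Molar solubility s = (2.65 x 10^-2 g/L) / (275.7 g/mol) = 9.612 × 10^-5 M.
Ag2CO3(s) ⇌ 2 Ag^+ + CO3^2-
With molar solubility s: [Ag^+] = 2s, [CO3^2-] = s.
Ksp = [Ag^+]^2[CO3^2-]
So Ksp = (2s)^2 × s = 4s^3
With s = 9.612 × 10^-5: Ksp = 3.55 × 10^-12

3.55e-12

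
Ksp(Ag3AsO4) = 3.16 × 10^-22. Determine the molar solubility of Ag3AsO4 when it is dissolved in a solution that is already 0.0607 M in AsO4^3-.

Ag3AsO4(s) ⇌ 3 Ag^+ + AsO4^3-
Ksp = [Ag^+]^3[AsO4^3-]
Let s = moles of Ag3AsO4 that dissolve per litre. [Ag^+] = 3s, [AsO4^3-] = 0.0607 + s ≈ 0.0607 (Ksp is small, so little additional dissolves).
Ksp ≈ (3s)^3 × 0.0607
s = 5.78 x 10^-8 M
Check: s = 5.8 x 10^-8 ≪ 0.0607, so the approximation is valid.

s = 5.78 x 10^-8 M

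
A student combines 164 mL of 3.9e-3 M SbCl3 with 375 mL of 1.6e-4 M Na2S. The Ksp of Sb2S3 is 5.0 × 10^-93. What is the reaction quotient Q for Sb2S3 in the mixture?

Total volume = 164 + 375 = 539 mL.
[Sb^3+] = 3.9 x 10^-3 × (164/539) = 1.19 x 10^-3 M
[S^2-] = 1.6 × 10^-4 × (375/539) = 1.11 × 10^-4 M
Sb2S3(s) <=> 2 Sb^3+ + 3 S^2-, so Q = [Sb^3+]^2[S^2-]^3
Q = (1.19 x 10^-3)^2(1.11 × 10^-4)^3 = 1.9 x 10^-18
Q > Ksp, so Sb2S3 will precipitate.

Q ≈ 1.9e-18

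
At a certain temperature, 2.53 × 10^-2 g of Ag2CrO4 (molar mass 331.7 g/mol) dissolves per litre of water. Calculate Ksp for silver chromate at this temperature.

Ksp ≈ 1.77 × 10^-12

Molar solubility s = (2.53 × 10^-2 g/L) / (331.7 g/mol) = 7.627 x 10^-5 M.
Ag2CrO4(s) ⇌ 2 Ag^+ + CrO4^2-
If s mol/L of Ag2CrO4 dissolves, [Ag^+] = 2s and [CrO4^2-] = s.
Ksp = [Ag^+]^2[CrO4^2-]
Ksp = (2s)^2s = 4s^3
Ksp = 4 × (7.627 × 10^-5)^3 = 1.77 × 10^-12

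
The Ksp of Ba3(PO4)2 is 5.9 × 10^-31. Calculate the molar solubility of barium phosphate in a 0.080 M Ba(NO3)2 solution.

s ≈ 1.7e-14 M

Ba3(PO4)2(s) <=> 3 Ba^2+ + 2 PO4^3-
Ksp = [Ba^2+]^3[PO4^3-]^2
Let s = moles of Ba3(PO4)2 that dissolve per litre. [Ba^2+] = 0.080 + 3s ≈ 0.080, [PO4^3-] = 2s (since Ba^2+ from Ba(NO3)2 dominates).
Ksp ≈ (0.080)^3 × (2s)^2
s = 1.7 × 10^-14 M
Check: 3s = 5.1 × 10^-14 ≪ 0.080, so the approximation is valid.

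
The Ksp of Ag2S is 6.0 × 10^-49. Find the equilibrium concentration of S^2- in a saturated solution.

[S^2-] ≈ 5.3 × 10^-17 M

Ag2S(s) ⇌ 2 Ag^+ + S^2-
Ksp = [Ag^+]^2[S^2-]
If s mol/L of Ag2S dissolves, [Ag^+] = 2s and [S^2-] = s.
So Ksp = (2s)^2 × s = 4s^3
s^3 = 6.0 × 10^-49 / 4, so s = 5.31 x 10^-17 M
[S^2-] = s = 5.3 × 10^-17 M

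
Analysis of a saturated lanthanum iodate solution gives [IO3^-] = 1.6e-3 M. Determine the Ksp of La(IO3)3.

Ksp = 2.2 × 10^-12

La(IO3)3(s) ⇌ La^3+ + 3 IO3^-
Stoichiometry gives [La^3+] = (1/3)[IO3^-] = 5.33 x 10^-4 M.
Ksp = [La^3+][IO3^-]^3
Ksp = 5.33 × 10^-4 × (1.6 x 10^-3)^3 = 2.2 × 10^-12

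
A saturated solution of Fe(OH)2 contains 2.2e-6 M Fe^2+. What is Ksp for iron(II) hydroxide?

Fe(OH)2(s) ⇌ Fe^2+(aq) + 2 OH^-(aq)
Stoichiometry gives [OH^-] = (2/1)[Fe^2+] = 4.40 × 10^-6 M.
Ksp = [Fe^2+][OH^-]^2
Ksp = 2.2 × 10^-6 × (4.40 × 10^-6)^2 = 4.3 × 10^-17

4.3 x 10^-17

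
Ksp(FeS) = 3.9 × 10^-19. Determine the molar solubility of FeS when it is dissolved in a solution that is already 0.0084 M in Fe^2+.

FeS(s) ⇌ Fe^2+ + S^2-
Ksp = [Fe^2+][S^2-]
Let s = moles of FeS that dissolve per litre. [Fe^2+] = 0.0084 + s ≈ 0.0084, [S^2-] = s (Ksp is small, so little additional dissolves).
Ksp ≈ 0.0084 × s
s = 4.6 × 10^-17 M
Check: s = 4.6 × 10^-17 ≪ 0.0084, so the approximation is valid.

s ≈ 4.6 × 10^-17 M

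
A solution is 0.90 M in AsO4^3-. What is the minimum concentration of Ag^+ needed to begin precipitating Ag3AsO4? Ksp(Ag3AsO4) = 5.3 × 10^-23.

[Ag^+] = 3.9 × 10^-8 M

Ag3AsO4(s) ⇌ 3 Ag^+(aq) + AsO4^3-(aq)
Ksp = [Ag^+]^3[AsO4^3-]
Precipitation begins when Q = Ksp. With [AsO4^3-] = 0.90 M:
5.3 × 10^-23 = (0.90) × [Ag^+]^3
[Ag^+] = (5.3 × 10^-23 / 9.0 × 10^-1)^(1/3) = 3.9 × 10^-8 M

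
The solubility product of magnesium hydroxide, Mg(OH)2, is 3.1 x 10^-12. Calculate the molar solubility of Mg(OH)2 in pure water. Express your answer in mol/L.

Mg(OH)2(s) ⇌ Mg^2+(aq) + 2 OH^-(aq)
Ksp = [Mg^2+][OH^-]^2
If s mol/L of Mg(OH)2 dissolves, [Mg^2+] = s and [OH^-] = 2s.
Ksp = s(2s)^2 = 4s^3
s = (3.1 x 10^-12 / 4)^(1/3) = 9.2 × 10^-5 M

s = 9.2 × 10^-5 M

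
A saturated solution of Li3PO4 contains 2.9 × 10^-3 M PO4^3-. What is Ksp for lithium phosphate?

Ksp ≈ 1.9 × 10^-9

Li3PO4(s) ⇌ 3 Li^+(aq) + PO4^3-(aq)
Stoichiometry gives [Li^+] = (3/1)[PO4^3-] = 8.70 × 10^-3 M.
Ksp = [Li^+]^3[PO4^3-]
Ksp = (8.70 × 10^-3)^3 × 2.9 x 10^-3 = 1.9 x 10^-9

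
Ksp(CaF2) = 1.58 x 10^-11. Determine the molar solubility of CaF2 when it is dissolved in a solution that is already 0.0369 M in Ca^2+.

CaF2(s) <=> Ca^2+ + 2 F^-
Ksp = [Ca^2+][F^-]^2
If s mol/L dissolves here, [Ca^2+] = 0.0369 + s ≈ 0.0369, [F^-] = 2s (Ksp is small, so little additional dissolves).
Ksp ≈ 0.0369 × (2s)^2
s = 1.03 × 10^-5 M
Check: s = 1.0 × 10^-5 ≪ 0.0369, so the approximation is valid.

s ≈ 1.03 × 10^-5 M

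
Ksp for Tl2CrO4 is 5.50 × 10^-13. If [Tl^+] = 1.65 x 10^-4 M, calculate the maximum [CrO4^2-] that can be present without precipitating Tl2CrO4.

Tl2CrO4(s) ⇌ 2 Tl^+ + CrO4^2-
Ksp = [Tl^+]^2[CrO4^2-]
Precipitation begins when Q = Ksp. With [Tl^+] = 1.65 x 10^-4 M:
5.50 × 10^-13 = (1.65 x 10^-4)^2 × [CrO4^2-]
[CrO4^2-] = (5.50 × 10^-13 / 2.723 × 10^-8) = 2.02 × 10^-5 M

[CrO4^2-] ≈ 2.02 × 10^-5 M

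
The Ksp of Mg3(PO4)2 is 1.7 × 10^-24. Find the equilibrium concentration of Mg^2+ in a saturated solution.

[Mg^2+] ≈ 2.1e-5 M

Mg3(PO4)2(s) <=> 3 Mg^2+(aq) + 2 PO4^3-(aq)
Ksp = [Mg^2+]^3[PO4^3-]^2
With molar solubility s: [Mg^2+] = 3s, [PO4^3-] = 2s.
So Ksp = (3s)^3 × (2s)^2 = 108s^5
s = (1.7 × 10^-24 / 108)^(1/5) = 6.91 × 10^-6 M
[Mg^2+] = 3s = 2.1 x 10^-5 M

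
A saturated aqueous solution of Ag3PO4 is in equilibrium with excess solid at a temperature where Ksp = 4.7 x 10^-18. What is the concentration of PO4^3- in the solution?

Ag3PO4(s) ⇌ 3 Ag^+ + PO4^3-
Ksp = [Ag^+]^3[PO4^3-]
If s mol/L of Ag3PO4 dissolves, [Ag^+] = 3s and [PO4^3-] = s.
Substituting: Ksp = (3s)^3s = 27s^4
Solving, s = (4.7 x 10^-18/27)^(1/4) = 2.04 × 10^-5 M
[PO4^3-] = s = 2.0 × 10^-5 M

2.0 × 10^-5 M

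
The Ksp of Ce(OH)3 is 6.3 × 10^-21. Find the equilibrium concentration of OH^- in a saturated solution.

[OH^-] ≈ 1.2 × 10^-5 M

Ce(OH)3(s) ⇌ Ce^3+ + 3 OH^-
Ksp = [Ce^3+][OH^-]^3
With molar solubility s: [Ce^3+] = s, [OH^-] = 3s.
Ksp = s(3s)^3 = 27s^4
Solving, s = (6.3 × 10^-21/27)^(1/4) = 3.91 × 10^-6 M
[OH^-] = 3s = 1.2 x 10^-5 M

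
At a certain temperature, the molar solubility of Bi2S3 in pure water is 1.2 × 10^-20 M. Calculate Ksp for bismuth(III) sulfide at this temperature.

2.7e-98

Bi2S3(s) ⇌ 2 Bi^3+ + 3 S^2-
Let s = molar solubility. Then [Bi^3+] = 2s and [S^2-] = 3s.
Ksp = [Bi^3+]^2[S^2-]^3
Substituting: Ksp = (2s)^2(3s)^3 = 108s^5
Ksp = 108 × (1.2 × 10^-20)^5 = 2.7 × 10^-98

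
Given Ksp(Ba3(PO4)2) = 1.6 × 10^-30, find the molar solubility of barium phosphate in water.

Ba3(PO4)2(s) ⇌ 3 Ba^2+ + 2 PO4^3-
Ksp = [Ba^2+]^3[PO4^3-]^2
With molar solubility s: [Ba^2+] = 3s, [PO4^3-] = 2s.
Substituting: Ksp = (3s)^3(2s)^2 = 108s^5
Solving, s = (1.6 × 10^-30/108)^(1/5) = 4.3 × 10^-7 M

4.3 × 10^-7 M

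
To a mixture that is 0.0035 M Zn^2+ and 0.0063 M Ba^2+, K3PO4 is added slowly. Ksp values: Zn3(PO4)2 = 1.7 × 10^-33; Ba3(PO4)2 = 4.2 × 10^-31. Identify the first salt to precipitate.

Each salt begins to precipitate when Q = Ksp, i.e. when [PO4^3-] reaches its threshold.
For Zn3(PO4)2: 1.7 × 10^-33 = (0.0035)^3 × [PO4^3-]^2  ⇒  [PO4^3-] = 2.0 × 10^-13 M.
For Ba3(PO4)2: 4.2 × 10^-31 = (0.0063)^3 × [PO4^3-]^2  ⇒  [PO4^3-] = 1.3 × 10^-12 M.
The salt with the lower threshold [PO4^3-] precipitates first: Zn3(PO4)2.

Zn3(PO4)2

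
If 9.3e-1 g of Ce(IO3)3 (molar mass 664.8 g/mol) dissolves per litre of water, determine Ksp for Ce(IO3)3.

1.0 × 10^-10

Molar solubility s = (9.3 × 10^-1 g/L) / (664.8 g/mol) = 1.40 × 10^-3 M.
Ce(IO3)3(s) ⇌ Ce^3+(aq) + 3 IO3^-(aq)
With molar solubility s: [Ce^3+] = s, [IO3^-] = 3s.
Ksp = [Ce^3+][IO3^-]^3
Substituting: Ksp = s(3s)^3 = 27s^4
Ksp = 27 × (1.40 x 10^-3)^4 = 1.0 × 10^-10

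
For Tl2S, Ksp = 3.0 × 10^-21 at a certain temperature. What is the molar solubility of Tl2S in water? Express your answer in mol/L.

s = 9.1 × 10^-8 M

Tl2S(s) <=> 2 Tl^+ + S^2-
Ksp = [Tl^+]^2[S^2-]
If s mol/L of Tl2S dissolves, [Tl^+] = 2s and [S^2-] = s.
Substituting: Ksp = (2s)^2s = 4s^3
Solving, s = (3.0 × 10^-21/4)^(1/3) = 9.1 x 10^-8 M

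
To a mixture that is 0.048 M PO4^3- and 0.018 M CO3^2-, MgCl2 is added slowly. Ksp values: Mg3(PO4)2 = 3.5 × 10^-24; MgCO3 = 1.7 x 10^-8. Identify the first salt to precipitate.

Each salt begins to precipitate when Q = Ksp, i.e. when [Mg^2+] reaches its threshold.
For Mg3(PO4)2: 3.5 × 10^-24 = (0.048)^2 × [Mg^2+]^3  ⇒  [Mg^2+] = 1.1 x 10^-7 M.
For MgCO3: 1.7 x 10^-8 = 0.018 × [Mg^2+]  ⇒  [Mg^2+] = 9.4 x 10^-7 M.
The salt with the lower threshold [Mg^2+] precipitates first: Mg3(PO4)2.

Mg3(PO4)2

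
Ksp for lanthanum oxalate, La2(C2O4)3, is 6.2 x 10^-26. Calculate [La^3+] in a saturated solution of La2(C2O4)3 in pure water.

La2(C2O4)3(s) ⇌ 2 La^3+ + 3 C2O4^2-
Ksp = [La^3+]^2[C2O4^2-]^3
For each mole of La2(C2O4)3 that dissolves: [La^3+] = 2s, [C2O4^2-] = 3s.
Substituting: Ksp = (2s)^2(3s)^3 = 108s^5
s^5 = 6.2 x 10^-26 / 108, so s = 3.56 × 10^-6 M
[La^3+] = 2s = 7.1 x 10^-6 M

[La^3+] = 7.1 × 10^-6 M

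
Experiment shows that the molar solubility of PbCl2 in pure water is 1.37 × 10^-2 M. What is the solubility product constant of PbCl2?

PbCl2(s) ⇌ Pb^2+(aq) + 2 Cl^-(aq)
If s mol/L of PbCl2 dissolves, [Pb^2+] = s and [Cl^-] = 2s.
Ksp = [Pb^2+][Cl^-]^2
Ksp = s(2s)^2 = 4s^3
Ksp = 4 × (1.37 × 10^-2)^3 = 1.03 × 10^-5

Ksp ≈ 1.03e-5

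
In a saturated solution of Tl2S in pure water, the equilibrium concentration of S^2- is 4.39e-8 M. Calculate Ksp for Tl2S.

Tl2S(s) ⇌ 2 Tl^+(aq) + S^2-(aq)
Stoichiometry gives [Tl^+] = (2/1)[S^2-] = 8.780 × 10^-8 M.
Ksp = [Tl^+]^2[S^2-]
Ksp = (8.780 × 10^-8)^2 × 4.39 x 10^-8 = 3.38 × 10^-22

3.38 × 10^-22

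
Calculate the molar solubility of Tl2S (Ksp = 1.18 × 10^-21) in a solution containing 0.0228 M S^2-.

s = 1.14 x 10^-10 M

Tl2S(s) <=> 2 Tl^+(aq) + S^2-(aq)
Ksp = [Tl^+]^2[S^2-]
If s mol/L dissolves here, [Tl^+] = 2s, [S^2-] = 0.0228 + s ≈ 0.0228 (common-ion effect: S^2- is already 0.0228 M).
Ksp ≈ (2s)^2 × 0.0228
s = 1.14 x 10^-10 M
Check: s = 1.1 × 10^-10 ≪ 0.0228, so the approximation is valid.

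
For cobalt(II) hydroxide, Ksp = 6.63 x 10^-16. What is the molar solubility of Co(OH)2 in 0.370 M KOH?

s = 4.84 × 10^-15 M

Co(OH)2(s) <=> Co^2+ + 2 OH^-
Ksp = [Co^2+][OH^-]^2
If s mol/L dissolves here, [Co^2+] = s, [OH^-] = 0.370 + 2s ≈ 0.370 (common-ion effect: OH^- is already 0.370 M).
Ksp ≈ s × (0.370)^2
s = 4.84 × 10^-15 M
Check: 2s = 9.7 x 10^-15 ≪ 0.370, so the approximation is valid.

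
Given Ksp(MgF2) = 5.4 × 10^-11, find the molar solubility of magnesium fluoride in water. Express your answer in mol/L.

2.4 × 10^-4 M

MgF2(s) ⇌ Mg^2+(aq) + 2 F^-(aq)
Ksp = [Mg^2+][F^-]^2
If s mol/L of MgF2 dissolves, [Mg^2+] = s and [F^-] = 2s.
So Ksp = s × (2s)^2 = 4s^3
s = (5.4 × 10^-11 / 4)^(1/3) = 2.4 × 10^-4 M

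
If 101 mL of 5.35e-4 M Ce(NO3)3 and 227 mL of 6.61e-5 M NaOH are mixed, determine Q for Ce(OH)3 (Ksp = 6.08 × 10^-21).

Q = 1.58e-17

Total volume = 101 + 227 = 328 mL.
[Ce^3+] = 5.35 × 10^-4 × (101/328) = 1.647 x 10^-4 M
[OH^-] = 6.61 x 10^-5 × (227/328) = 4.575 × 10^-5 M
Ce(OH)3(s) ⇌ Ce^3+(aq) + 3 OH^-(aq), so Q = [Ce^3+][OH^-]^3
Q = (1.647 x 10^-4)(4.575 x 10^-5)^3 = 1.58 x 10^-17
Q > Ksp, so Ce(OH)3 will precipitate.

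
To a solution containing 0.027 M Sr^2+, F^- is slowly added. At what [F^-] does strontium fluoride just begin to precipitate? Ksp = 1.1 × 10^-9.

[F^-] ≈ 2.0e-4 M

SrF2(s) ⇌ Sr^2+(aq) + 2 F^-(aq)
Ksp = [Sr^2+][F^-]^2
Precipitation begins when Q = Ksp. With [Sr^2+] = 0.027 M:
1.1 × 10^-9 = (0.027) × [F^-]^2
[F^-] = (1.1 × 10^-9 / 2.7 × 10^-2)^(1/2) = 2.0 x 10^-4 M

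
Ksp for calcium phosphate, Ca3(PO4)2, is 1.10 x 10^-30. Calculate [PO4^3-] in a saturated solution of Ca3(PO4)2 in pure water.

[PO4^3-] ≈ 7.99e-7 M

Ca3(PO4)2(s) ⇌ 3 Ca^2+(aq) + 2 PO4^3-(aq)
Ksp = [Ca^2+]^3[PO4^3-]^2
Let s = molar solubility. Then [Ca^2+] = 3s and [PO4^3-] = 2s.
Substituting: Ksp = (3s)^3(2s)^2 = 108s^5
s = (1.10 x 10^-30 / 108)^(1/5) = 3.996 × 10^-7 M
[PO4^3-] = 2s = 7.99 × 10^-7 M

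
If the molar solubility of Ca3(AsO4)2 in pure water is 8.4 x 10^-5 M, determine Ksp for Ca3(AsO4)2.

Ca3(AsO4)2(s) <=> 3 Ca^2+ + 2 AsO4^3-
With molar solubility s: [Ca^2+] = 3s, [AsO4^3-] = 2s.
Ksp = [Ca^2+]^3[AsO4^3-]^2
Ksp = (3s)^3(2s)^2 = 108s^5
With s = 8.4 × 10^-5: Ksp = 4.5 × 10^-19

Ksp ≈ 4.5e-19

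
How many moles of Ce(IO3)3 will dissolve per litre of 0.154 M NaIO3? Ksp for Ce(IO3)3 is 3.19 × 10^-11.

Ce(IO3)3(s) <=> Ce^3+ + 3 IO3^-
Ksp = [Ce^3+][IO3^-]^3
Let s = moles of Ce(IO3)3 that dissolve per litre. [Ce^3+] = s, [IO3^-] = 0.154 + 3s ≈ 0.154 (common-ion effect: IO3^- is already 0.154 M).
Ksp ≈ s × (0.154)^3
s = 8.73 × 10^-9 M
Check: 3s = 2.6 x 10^-8 ≪ 0.154, so the approximation is valid.

8.73 x 10^-9 M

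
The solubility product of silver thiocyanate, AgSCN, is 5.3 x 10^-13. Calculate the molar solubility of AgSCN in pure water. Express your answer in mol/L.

AgSCN(s) ⇌ Ag^+(aq) + SCN^-(aq)
Ksp = [Ag^+][SCN^-]
For each mole of AgSCN that dissolves: [Ag^+] = s, [SCN^-] = s.
Ksp = s × s = s^2
s = √(5.3 x 10^-13) = 7.3 x 10^-7 M

7.3 x 10^-7 M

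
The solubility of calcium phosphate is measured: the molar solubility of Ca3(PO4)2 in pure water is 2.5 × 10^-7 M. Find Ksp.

Ksp ≈ 1.1 × 10^-31

Ca3(PO4)2(s) ⇌ 3 Ca^2+(aq) + 2 PO4^3-(aq)
With molar solubility s: [Ca^2+] = 3s, [PO4^3-] = 2s.
Ksp = [Ca^2+]^3[PO4^3-]^2
Ksp = (3s)^3(2s)^2 = 108s^5
With s = 2.5 × 10^-7: Ksp = 1.1 x 10^-31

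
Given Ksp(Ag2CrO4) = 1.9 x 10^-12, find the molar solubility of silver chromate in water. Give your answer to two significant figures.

Ag2CrO4(s) ⇌ 2 Ag^+ + CrO4^2-
Ksp = [Ag^+]^2[CrO4^2-]
For each mole of Ag2CrO4 that dissolves: [Ag^+] = 2s, [CrO4^2-] = s.
So Ksp = (2s)^2 × s = 4s^3
s = (1.9 x 10^-12 / 4)^(1/3) = 7.8 × 10^-5 M

s = 7.8 × 10^-5 M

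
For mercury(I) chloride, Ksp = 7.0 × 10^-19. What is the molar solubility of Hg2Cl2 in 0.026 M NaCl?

Hg2Cl2(s) <=> Hg2^2+ + 2 Cl^-
Ksp = [Hg2^2+][Cl^-]^2
If s mol/L dissolves here, [Hg2^2+] = s, [Cl^-] = 0.026 + 2s ≈ 0.026 (Ksp is small, so little additional dissolves).
Ksp ≈ s × (0.026)^2
s = 1.0 x 10^-15 M
Check: 2s = 2.1 × 10^-15 ≪ 0.026, so the approximation is valid.

s ≈ 1.0e-15 M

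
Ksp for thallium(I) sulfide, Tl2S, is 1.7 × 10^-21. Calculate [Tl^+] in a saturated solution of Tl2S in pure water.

[Tl^+] ≈ 1.5 × 10^-7 M

Tl2S(s) ⇌ 2 Tl^+ + S^2-
Ksp = [Tl^+]^2[S^2-]
With molar solubility s: [Tl^+] = 2s, [S^2-] = s.
So Ksp = (2s)^2 × s = 4s^3
s = (1.7 × 10^-21 / 4)^(1/3) = 7.52 x 10^-8 M
[Tl^+] = 2s = 1.5 x 10^-7 M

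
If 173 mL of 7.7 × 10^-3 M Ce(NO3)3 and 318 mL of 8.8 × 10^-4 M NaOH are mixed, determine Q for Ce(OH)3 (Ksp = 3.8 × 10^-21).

Total volume = 173 + 318 = 491 mL.
[Ce^3+] = 7.7 x 10^-3 × (173/491) = 2.71 × 10^-3 M
[OH^-] = 8.8 × 10^-4 × (318/491) = 5.70 x 10^-4 M
Ce(OH)3(s) ⇌ Ce^3+(aq) + 3 OH^-(aq), so Q = [Ce^3+][OH^-]^3
Q = (2.71 × 10^-3)(5.70 × 10^-4)^3 = 5.0 × 10^-13
Q > Ksp, so Ce(OH)3 will precipitate.

Q ≈ 5.0e-13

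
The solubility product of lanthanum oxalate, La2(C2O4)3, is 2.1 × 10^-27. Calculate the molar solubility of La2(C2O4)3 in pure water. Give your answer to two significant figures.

La2(C2O4)3(s) ⇌ 2 La^3+ + 3 C2O4^2-
Ksp = [La^3+]^2[C2O4^2-]^3
With molar solubility s: [La^3+] = 2s, [C2O4^2-] = 3s.
Ksp = (2s)^2(3s)^3 = 108s^5
s = (2.1 × 10^-27 / 108)^(1/5) = 1.8 x 10^-6 M

s = 1.8 x 10^-6 M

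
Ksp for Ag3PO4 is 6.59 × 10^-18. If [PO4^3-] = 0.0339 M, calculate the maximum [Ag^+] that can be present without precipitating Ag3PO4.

Ag3PO4(s) ⇌ 3 Ag^+ + PO4^3-
Ksp = [Ag^+]^3[PO4^3-]
Precipitation begins when Q = Ksp. With [PO4^3-] = 0.0339 M:
6.59 × 10^-18 = (0.0339) × [Ag^+]^3
[Ag^+] = (6.59 × 10^-18 / 3.39 x 10^-2)^(1/3) = 5.79 x 10^-6 M

[Ag^+] ≈ 5.79 × 10^-6 M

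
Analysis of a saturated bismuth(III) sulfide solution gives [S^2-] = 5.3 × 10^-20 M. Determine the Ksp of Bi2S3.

Bi2S3(s) <=> 2 Bi^3+(aq) + 3 S^2-(aq)
Stoichiometry gives [Bi^3+] = (2/3)[S^2-] = 3.53 × 10^-20 M.
Ksp = [Bi^3+]^2[S^2-]^3
Ksp = (3.53 × 10^-20)^2 × (5.3 × 10^-20)^3 = 1.9 x 10^-97

Ksp = 1.9 × 10^-97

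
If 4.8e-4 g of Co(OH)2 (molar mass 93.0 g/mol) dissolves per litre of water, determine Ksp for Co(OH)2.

5.5 x 10^-16

Molar solubility s = (4.8 × 10^-4 g/L) / (93.0 g/mol) = 5.16 x 10^-6 M.
Co(OH)2(s) <=> Co^2+(aq) + 2 OH^-(aq)
If s mol/L of Co(OH)2 dissolves, [Co^2+] = s and [OH^-] = 2s.
Ksp = [Co^2+][OH^-]^2
So Ksp = s × (2s)^2 = 4s^3
Ksp = 4 × (5.16 x 10^-6)^3 = 5.5 × 10^-16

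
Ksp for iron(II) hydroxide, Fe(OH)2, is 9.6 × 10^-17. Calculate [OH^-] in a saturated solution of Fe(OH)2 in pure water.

[OH^-] ≈ 5.8 x 10^-6 M

Fe(OH)2(s) ⇌ Fe^2+(aq) + 2 OH^-(aq)
Ksp = [Fe^2+][OH^-]^2
With molar solubility s: [Fe^2+] = s, [OH^-] = 2s.
So Ksp = s × (2s)^2 = 4s^3
s^3 = 9.6 × 10^-17 / 4, so s = 2.88 x 10^-6 M
[OH^-] = 2s = 5.8 x 10^-6 M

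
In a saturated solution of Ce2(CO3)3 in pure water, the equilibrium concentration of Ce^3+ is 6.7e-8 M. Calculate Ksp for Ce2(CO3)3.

Ksp ≈ 4.6 x 10^-36

Ce2(CO3)3(s) <=> 2 Ce^3+(aq) + 3 CO3^2-(aq)
Stoichiometry gives [CO3^2-] = (3/2)[Ce^3+] = 1.01 × 10^-7 M.
Ksp = [Ce^3+]^2[CO3^2-]^3
Ksp = (6.7 × 10^-8)^2 × (1.01 x 10^-7)^3 = 4.6 × 10^-36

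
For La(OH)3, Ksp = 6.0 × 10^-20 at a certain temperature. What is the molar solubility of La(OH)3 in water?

6.9e-6 M

La(OH)3(s) <=> La^3+(aq) + 3 OH^-(aq)
Ksp = [La^3+][OH^-]^3
With molar solubility s: [La^3+] = s, [OH^-] = 3s.
Substituting: Ksp = s(3s)^3 = 27s^4
s = (6.0 × 10^-20 / 27)^(1/4) = 6.9 × 10^-6 M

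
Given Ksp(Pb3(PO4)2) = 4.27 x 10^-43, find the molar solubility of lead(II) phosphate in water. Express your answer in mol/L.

s ≈ 1.32 × 10^-9 M

Pb3(PO4)2(s) <=> 3 Pb^2+(aq) + 2 PO4^3-(aq)
Ksp = [Pb^2+]^3[PO4^3-]^2
For each mole of Pb3(PO4)2 that dissolves: [Pb^2+] = 3s, [PO4^3-] = 2s.
Substituting: Ksp = (3s)^3(2s)^2 = 108s^5
s = (4.27 x 10^-43 / 108)^(1/5) = 1.32 x 10^-9 M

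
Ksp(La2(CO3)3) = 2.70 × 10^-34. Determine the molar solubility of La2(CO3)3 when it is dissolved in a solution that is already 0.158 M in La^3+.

s ≈ 7.37e-12 M

La2(CO3)3(s) ⇌ 2 La^3+(aq) + 3 CO3^2-(aq)
Ksp = [La^3+]^2[CO3^2-]^3
Let s = moles of La2(CO3)3 that dissolve per litre. [La^3+] = 0.158 + 2s ≈ 0.158, [CO3^2-] = 3s (since the La^3+ already present dominates).
Ksp ≈ (0.158)^2 × (3s)^3
s = 7.37 × 10^-12 M
Check: 2s = 1.5 × 10^-11 ≪ 0.158, so the approximation is valid.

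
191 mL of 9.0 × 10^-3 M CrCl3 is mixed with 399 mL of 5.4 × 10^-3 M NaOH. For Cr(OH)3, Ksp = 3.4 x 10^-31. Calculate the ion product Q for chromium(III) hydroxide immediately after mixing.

Total volume = 191 + 399 = 590 mL.
[Cr^3+] = 9.0 × 10^-3 × (191/590) = 2.91 × 10^-3 M
[OH^-] = 5.4 × 10^-3 × (399/590) = 3.65 x 10^-3 M
Cr(OH)3(s) ⇌ Cr^3+(aq) + 3 OH^-(aq), so Q = [Cr^3+][OH^-]^3
Q = (2.91 × 10^-3)(3.65 × 10^-3)^3 = 1.4 × 10^-10
Q > Ksp, so Cr(OH)3 will precipitate.

Q = 1.4e-10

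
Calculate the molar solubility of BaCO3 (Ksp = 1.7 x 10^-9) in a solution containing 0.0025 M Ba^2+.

s = 6.8e-7 M

BaCO3(s) ⇌ Ba^2+ + CO3^2-
Ksp = [Ba^2+][CO3^2-]
Let s be the molar solubility in this solution. [Ba^2+] = 0.0025 + s ≈ 0.0025, [CO3^2-] = s (Ksp is small, so little additional dissolves).
Ksp ≈ 0.0025 × s
s = 6.8 × 10^-7 M
Check: s = 6.8 × 10^-7 ≪ 0.0025, so the approximation is valid.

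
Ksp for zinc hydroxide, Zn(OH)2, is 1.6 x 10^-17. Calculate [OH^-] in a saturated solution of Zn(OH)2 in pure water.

Zn(OH)2(s) ⇌ Zn^2+ + 2 OH^-
Ksp = [Zn^2+][OH^-]^2
With molar solubility s: [Zn^2+] = s, [OH^-] = 2s.
So Ksp = s × (2s)^2 = 4s^3
Solving, s = (1.6 x 10^-17/4)^(1/3) = 1.59 × 10^-6 M
[OH^-] = 2s = 3.2 × 10^-6 M

3.2e-6 M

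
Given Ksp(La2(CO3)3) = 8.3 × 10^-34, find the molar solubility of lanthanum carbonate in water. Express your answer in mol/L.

s = 9.5 × 10^-8 M

La2(CO3)3(s) <=> 2 La^3+ + 3 CO3^2-
Ksp = [La^3+]^2[CO3^2-]^3
For each mole of La2(CO3)3 that dissolves: [La^3+] = 2s, [CO3^2-] = 3s.
Ksp = (2s)^2(3s)^3 = 108s^5
s^5 = 8.3 × 10^-34 / 108, so s = 9.5 × 10^-8 M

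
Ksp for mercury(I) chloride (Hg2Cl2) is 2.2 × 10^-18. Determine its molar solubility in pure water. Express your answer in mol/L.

Hg2Cl2(s) ⇌ Hg2^2+ + 2 Cl^-
Ksp = [Hg2^2+][Cl^-]^2
With molar solubility s: [Hg2^2+] = s, [Cl^-] = 2s.
Ksp = s(2s)^2 = 4s^3
s^3 = 2.2 × 10^-18 / 4, so s = 8.2 x 10^-7 M

8.2 × 10^-7 M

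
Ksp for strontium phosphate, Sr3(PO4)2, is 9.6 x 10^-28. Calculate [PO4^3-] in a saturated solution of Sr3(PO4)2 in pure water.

[PO4^3-] ≈ 3.1e-6 M

Sr3(PO4)2(s) <=> 3 Sr^2+ + 2 PO4^3-
Ksp = [Sr^2+]^3[PO4^3-]^2
With molar solubility s: [Sr^2+] = 3s, [PO4^3-] = 2s.
So Ksp = (3s)^3 × (2s)^2 = 108s^5
s^5 = 9.6 x 10^-28 / 108, so s = 1.55 × 10^-6 M
[PO4^3-] = 2s = 3.1 × 10^-6 M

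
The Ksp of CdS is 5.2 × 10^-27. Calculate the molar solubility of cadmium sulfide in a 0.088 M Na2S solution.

CdS(s) ⇌ Cd^2+ + S^2-
Ksp = [Cd^2+][S^2-]
If s mol/L dissolves here, [Cd^2+] = s, [S^2-] = 0.088 + s ≈ 0.088 (since S^2- from Na2S dominates).
Ksp ≈ s × 0.088
s = 5.9 × 10^-26 M
Check: s = 5.9 × 10^-26 ≪ 0.088, so the approximation is valid.

5.9 × 10^-26 M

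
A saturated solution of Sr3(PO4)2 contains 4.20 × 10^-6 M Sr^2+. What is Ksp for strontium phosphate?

Sr3(PO4)2(s) ⇌ 3 Sr^2+(aq) + 2 PO4^3-(aq)
Stoichiometry gives [PO4^3-] = (2/3)[Sr^2+] = 2.800 × 10^-6 M.
Ksp = [Sr^2+]^3[PO4^3-]^2
Ksp = (4.20 x 10^-6)^3 × (2.800 x 10^-6)^2 = 5.81 x 10^-28

Ksp = 5.81 × 10^-28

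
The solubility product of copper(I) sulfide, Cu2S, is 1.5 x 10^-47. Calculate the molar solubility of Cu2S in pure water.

s = 1.6e-16 M

Cu2S(s) ⇌ 2 Cu^+(aq) + S^2-(aq)
Ksp = [Cu^+]^2[S^2-]
Let s = molar solubility. Then [Cu^+] = 2s and [S^2-] = s.
So Ksp = (2s)^2 × s = 4s^3
s^3 = 1.5 x 10^-47 / 4, so s = 1.6 × 10^-16 M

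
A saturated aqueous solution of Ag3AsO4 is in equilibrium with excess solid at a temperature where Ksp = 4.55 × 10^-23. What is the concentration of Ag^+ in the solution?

[Ag^+] = 3.42e-6 M

Ag3AsO4(s) ⇌ 3 Ag^+(aq) + AsO4^3-(aq)
Ksp = [Ag^+]^3[AsO4^3-]
If s mol/L of Ag3AsO4 dissolves, [Ag^+] = 3s and [AsO4^3-] = s.
Substituting: Ksp = (3s)^3s = 27s^4
Solving, s = (4.55 × 10^-23/27)^(1/4) = 1.139 × 10^-6 M
[Ag^+] = 3s = 3.42 x 10^-6 M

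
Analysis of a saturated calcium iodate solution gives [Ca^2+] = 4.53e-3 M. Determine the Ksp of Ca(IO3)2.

Ca(IO3)2(s) ⇌ Ca^2+ + 2 IO3^-
Stoichiometry gives [IO3^-] = (2/1)[Ca^2+] = 9.060 x 10^-3 M.
Ksp = [Ca^2+][IO3^-]^2
Ksp = 4.53 x 10^-3 × (9.060 x 10^-3)^2 = 3.72 × 10^-7

Ksp ≈ 3.72 x 10^-7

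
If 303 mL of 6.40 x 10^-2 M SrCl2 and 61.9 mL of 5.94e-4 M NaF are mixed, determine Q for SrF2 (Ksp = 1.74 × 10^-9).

Q ≈ 5.40e-10

Total volume = 303 + 61.9 = 364.9 mL.
[Sr^2+] = 6.40 x 10^-2 × (303/364.9) = 5.314 × 10^-2 M
[F^-] = 5.94 × 10^-4 × (61.9/364.9) = 1.008 × 10^-4 M
SrF2(s) <=> Sr^2+ + 2 F^-, so Q = [Sr^2+][F^-]^2
Q = (5.314 × 10^-2)(1.008 × 10^-4)^2 = 5.40 × 10^-10
Q < Ksp, so no precipitate of SrF2 forms.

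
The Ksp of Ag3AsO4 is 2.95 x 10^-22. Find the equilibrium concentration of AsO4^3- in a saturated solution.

Ag3AsO4(s) <=> 3 Ag^+ + AsO4^3-
Ksp = [Ag^+]^3[AsO4^3-]
With molar solubility s: [Ag^+] = 3s, [AsO4^3-] = s.
So Ksp = (3s)^3 × s = 27s^4
s = (2.95 x 10^-22 / 27)^(1/4) = 1.818 x 10^-6 M
[AsO4^3-] = s = 1.82 × 10^-6 M

1.82 × 10^-6 M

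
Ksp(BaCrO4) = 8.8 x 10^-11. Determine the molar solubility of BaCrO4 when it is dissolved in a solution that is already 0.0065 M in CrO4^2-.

BaCrO4(s) <=> Ba^2+(aq) + CrO4^2-(aq)
Ksp = [Ba^2+][CrO4^2-]
If s mol/L dissolves here, [Ba^2+] = s, [CrO4^2-] = 0.0065 + s ≈ 0.0065 (common-ion effect: CrO4^2- is already 0.0065 M).
Ksp ≈ s × 0.0065
s = 1.4 x 10^-8 M
Check: s = 1.4 × 10^-8 ≪ 0.0065, so the approximation is valid.

1.4 x 10^-8 M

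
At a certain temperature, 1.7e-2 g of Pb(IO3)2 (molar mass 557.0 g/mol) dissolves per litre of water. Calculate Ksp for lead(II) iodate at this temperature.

1.1 × 10^-13

Molar solubility s = (1.7 × 10^-2 g/L) / (557.0 g/mol) = 3.05 × 10^-5 M.
Pb(IO3)2(s) ⇌ Pb^2+ + 2 IO3^-
With molar solubility s: [Pb^2+] = s, [IO3^-] = 2s.
Ksp = [Pb^2+][IO3^-]^2
So Ksp = s × (2s)^2 = 4s^3
Ksp = 4 × (3.05 x 10^-5)^3 = 1.1 × 10^-13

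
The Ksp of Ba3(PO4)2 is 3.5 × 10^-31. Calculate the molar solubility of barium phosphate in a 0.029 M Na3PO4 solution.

Ba3(PO4)2(s) <=> 3 Ba^2+ + 2 PO4^3-
Ksp = [Ba^2+]^3[PO4^3-]^2
If s mol/L dissolves here, [Ba^2+] = 3s, [PO4^3-] = 0.029 + 2s ≈ 0.029 (common-ion effect: PO4^3- is already 0.029 M).
Ksp ≈ (3s)^3 × (0.029)^2
s = 2.5 × 10^-10 M
Check: 2s = 5.0 × 10^-10 ≪ 0.029, so the approximation is valid.

2.5 × 10^-10 M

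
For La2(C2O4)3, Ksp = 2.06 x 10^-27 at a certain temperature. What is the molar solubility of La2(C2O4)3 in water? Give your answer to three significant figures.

s ≈ 1.80 × 10^-6 M

La2(C2O4)3(s) ⇌ 2 La^3+ + 3 C2O4^2-
Ksp = [La^3+]^2[C2O4^2-]^3
With molar solubility s: [La^3+] = 2s, [C2O4^2-] = 3s.
Ksp = (2s)^2(3s)^3 = 108s^5
s = (2.06 x 10^-27 / 108)^(1/5) = 1.80 × 10^-6 M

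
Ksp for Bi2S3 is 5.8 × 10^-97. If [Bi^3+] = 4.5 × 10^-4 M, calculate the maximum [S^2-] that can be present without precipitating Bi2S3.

Bi2S3(s) ⇌ 2 Bi^3+(aq) + 3 S^2-(aq)
Ksp = [Bi^3+]^2[S^2-]^3
Precipitation begins when Q = Ksp. With [Bi^3+] = 4.5 × 10^-4 M:
5.8 × 10^-97 = (4.5 × 10^-4)^2 × [S^2-]^3
[S^2-] = (5.8 × 10^-97 / 2.03 × 10^-7)^(1/3) = 1.4 × 10^-30 M

[S^2-] = 1.4 × 10^-30 M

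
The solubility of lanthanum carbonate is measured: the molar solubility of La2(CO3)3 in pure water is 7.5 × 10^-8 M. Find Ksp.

La2(CO3)3(s) <=> 2 La^3+(aq) + 3 CO3^2-(aq)
If s mol/L of La2(CO3)3 dissolves, [La^3+] = 2s and [CO3^2-] = 3s.
Ksp = [La^3+]^2[CO3^2-]^3
So Ksp = (2s)^2 × (3s)^3 = 108s^5
Ksp = 108 × (7.5 × 10^-8)^5 = 2.6 × 10^-34

Ksp ≈ 2.6e-34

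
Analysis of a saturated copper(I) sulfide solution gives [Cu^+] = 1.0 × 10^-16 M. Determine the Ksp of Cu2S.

Cu2S(s) <=> 2 Cu^+(aq) + S^2-(aq)
Stoichiometry gives [S^2-] = (1/2)[Cu^+] = 5.00 × 10^-17 M.
Ksp = [Cu^+]^2[S^2-]
Ksp = (1.0 × 10^-16)^2 × 5.00 × 10^-17 = 5.0 x 10^-49

Ksp = 5.0e-49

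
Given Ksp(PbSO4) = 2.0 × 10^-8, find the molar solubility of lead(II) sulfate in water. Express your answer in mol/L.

PbSO4(s) ⇌ Pb^2+ + SO4^2-
Ksp = [Pb^2+][SO4^2-]
For each mole of PbSO4 that dissolves: [Pb^2+] = s, [SO4^2-] = s.
Ksp = s^2
s = (2.0 × 10^-8)^(1/2) = 1.4 × 10^-4 M

s ≈ 1.4 x 10^-4 M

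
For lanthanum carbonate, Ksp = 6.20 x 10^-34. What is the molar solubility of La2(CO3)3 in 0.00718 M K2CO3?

2.05e-14 M

La2(CO3)3(s) ⇌ 2 La^3+(aq) + 3 CO3^2-(aq)
Ksp = [La^3+]^2[CO3^2-]^3
Let s be the molar solubility in this solution. [La^3+] = 2s, [CO3^2-] = 0.00718 + 3s ≈ 0.00718 (since CO3^2- from K2CO3 dominates).
Ksp ≈ (2s)^2 × (0.00718)^3
s = 2.05 × 10^-14 M
Check: 3s = 6.1 × 10^-14 ≪ 0.00718, so the approximation is valid.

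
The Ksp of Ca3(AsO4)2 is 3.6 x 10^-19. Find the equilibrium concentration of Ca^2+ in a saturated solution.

[Ca^2+] ≈ 2.4e-4 M

Ca3(AsO4)2(s) ⇌ 3 Ca^2+ + 2 AsO4^3-
Ksp = [Ca^2+]^3[AsO4^3-]^2
With molar solubility s: [Ca^2+] = 3s, [AsO4^3-] = 2s.
So Ksp = (3s)^3 × (2s)^2 = 108s^5
s = (3.6 x 10^-19 / 108)^(1/5) = 8.03 x 10^-5 M
[Ca^2+] = 3s = 2.4 x 10^-4 M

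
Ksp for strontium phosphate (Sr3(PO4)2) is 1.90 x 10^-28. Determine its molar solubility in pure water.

Sr3(PO4)2(s) ⇌ 3 Sr^2+(aq) + 2 PO4^3-(aq)
Ksp = [Sr^2+]^3[PO4^3-]^2
For each mole of Sr3(PO4)2 that dissolves: [Sr^2+] = 3s, [PO4^3-] = 2s.
So Ksp = (3s)^3 × (2s)^2 = 108s^5
Solving, s = (1.90 x 10^-28/108)^(1/5) = 1.12 × 10^-6 M

1.12 × 10^-6 M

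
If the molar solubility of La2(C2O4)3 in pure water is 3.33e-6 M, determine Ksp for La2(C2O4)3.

La2(C2O4)3(s) ⇌ 2 La^3+ + 3 C2O4^2-
If s mol/L of La2(C2O4)3 dissolves, [La^3+] = 2s and [C2O4^2-] = 3s.
Ksp = [La^3+]^2[C2O4^2-]^3
So Ksp = (2s)^2 × (3s)^3 = 108s^5
Ksp = 108 × (3.33 x 10^-6)^5 = 4.42 × 10^-26

Ksp ≈ 4.42 x 10^-26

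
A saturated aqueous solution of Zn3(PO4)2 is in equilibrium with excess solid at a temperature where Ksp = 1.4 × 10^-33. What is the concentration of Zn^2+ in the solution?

[Zn^2+] ≈ 3.2 × 10^-7 M

Zn3(PO4)2(s) <=> 3 Zn^2+(aq) + 2 PO4^3-(aq)
Ksp = [Zn^2+]^3[PO4^3-]^2
With molar solubility s: [Zn^2+] = 3s, [PO4^3-] = 2s.
Ksp = (3s)^3(2s)^2 = 108s^5
Solving, s = (1.4 × 10^-33/108)^(1/5) = 1.05 × 10^-7 M
[Zn^2+] = 3s = 3.2 x 10^-7 M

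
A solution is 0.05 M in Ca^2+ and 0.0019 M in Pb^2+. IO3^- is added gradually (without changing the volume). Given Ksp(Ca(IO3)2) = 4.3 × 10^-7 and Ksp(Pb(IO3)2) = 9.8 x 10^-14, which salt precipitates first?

Pb(IO3)2

Precipitation of each salt starts when its ion product equals its Ksp.
For Ca(IO3)2: 4.3 × 10^-7 = 0.05 × [IO3^-]^2  ⇒  [IO3^-] = 2.9 × 10^-3 M.
For Pb(IO3)2: 9.8 x 10^-14 = 0.0019 × [IO3^-]^2  ⇒  [IO3^-] = 7.2 × 10^-6 M.
The salt with the lower threshold [IO3^-] precipitates first: Pb(IO3)2.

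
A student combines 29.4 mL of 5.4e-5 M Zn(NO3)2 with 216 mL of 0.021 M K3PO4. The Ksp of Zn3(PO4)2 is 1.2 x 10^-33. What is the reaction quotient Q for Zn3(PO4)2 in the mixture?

Total volume = 29.4 + 216 = 245.4 mL.
[Zn^2+] = 5.4 × 10^-5 × (29.4/245.4) = 6.47 × 10^-6 M
[PO4^3-] = 2.1 × 10^-2 × (216/245.4) = 1.85 × 10^-2 M
Zn3(PO4)2(s) ⇌ 3 Zn^2+ + 2 PO4^3-, so Q = [Zn^2+]^3[PO4^3-]^2
Q = (6.47 × 10^-6)^3(1.85 × 10^-2)^2 = 9.3 x 10^-20
Q > Ksp, so Zn3(PO4)2 will precipitate.

Q ≈ 9.3 × 10^-20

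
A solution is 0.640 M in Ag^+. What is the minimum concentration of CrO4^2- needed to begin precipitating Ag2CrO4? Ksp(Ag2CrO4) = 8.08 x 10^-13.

[CrO4^2-] = 1.97e-12 M

Ag2CrO4(s) ⇌ 2 Ag^+(aq) + CrO4^2-(aq)
Ksp = [Ag^+]^2[CrO4^2-]
Precipitation begins when Q = Ksp. With [Ag^+] = 0.640 M:
8.08 x 10^-13 = (0.640)^2 × [CrO4^2-]
[CrO4^2-] = (8.08 x 10^-13 / 4.096 × 10^-1) = 1.97 x 10^-12 M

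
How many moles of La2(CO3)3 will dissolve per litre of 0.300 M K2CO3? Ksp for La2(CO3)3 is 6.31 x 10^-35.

La2(CO3)3(s) ⇌ 2 La^3+(aq) + 3 CO3^2-(aq)
Ksp = [La^3+]^2[CO3^2-]^3
Let s = moles of La2(CO3)3 that dissolve per litre. [La^3+] = 2s, [CO3^2-] = 0.300 + 3s ≈ 0.300 (Ksp is small, so little additional dissolves).
Ksp ≈ (2s)^2 × (0.300)^3
s = 2.42 x 10^-17 M
Check: 3s = 7.3 × 10^-17 ≪ 0.300, so the approximation is valid.

s ≈ 2.42 × 10^-17 M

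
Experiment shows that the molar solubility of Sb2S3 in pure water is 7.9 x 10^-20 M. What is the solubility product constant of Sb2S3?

3.3 × 10^-94

Sb2S3(s) ⇌ 2 Sb^3+ + 3 S^2-
With molar solubility s: [Sb^3+] = 2s, [S^2-] = 3s.
Ksp = [Sb^3+]^2[S^2-]^3
Ksp = (2s)^2(3s)^3 = 108s^5
Ksp = 108 × (7.9 × 10^-20)^5 = 3.3 x 10^-94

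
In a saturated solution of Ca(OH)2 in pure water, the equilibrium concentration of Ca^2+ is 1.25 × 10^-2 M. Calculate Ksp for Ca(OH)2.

Ca(OH)2(s) ⇌ Ca^2+(aq) + 2 OH^-(aq)
Stoichiometry gives [OH^-] = (2/1)[Ca^2+] = 2.500 x 10^-2 M.
Ksp = [Ca^2+][OH^-]^2
Ksp = 1.25 × 10^-2 × (2.500 × 10^-2)^2 = 7.81 × 10^-6

Ksp = 7.81e-6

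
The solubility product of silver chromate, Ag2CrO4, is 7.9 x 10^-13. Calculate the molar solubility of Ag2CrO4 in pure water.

Ag2CrO4(s) <=> 2 Ag^+(aq) + CrO4^2-(aq)
Ksp = [Ag^+]^2[CrO4^2-]
If s mol/L of Ag2CrO4 dissolves, [Ag^+] = 2s and [CrO4^2-] = s.
So Ksp = (2s)^2 × s = 4s^3
s = (7.9 x 10^-13 / 4)^(1/3) = 5.8 × 10^-5 M

s = 5.8 × 10^-5 M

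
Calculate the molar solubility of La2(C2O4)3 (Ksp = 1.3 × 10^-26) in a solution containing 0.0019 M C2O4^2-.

La2(C2O4)3(s) ⇌ 2 La^3+ + 3 C2O4^2-
Ksp = [La^3+]^2[C2O4^2-]^3
If s mol/L dissolves here, [La^3+] = 2s, [C2O4^2-] = 0.0019 + 3s ≈ 0.0019 (since the C2O4^2- already present dominates).
Ksp ≈ (2s)^2 × (0.0019)^3
s = 6.9 × 10^-10 M
Check: 3s = 2.1 × 10^-9 ≪ 0.0019, so the approximation is valid.

6.9 × 10^-10 M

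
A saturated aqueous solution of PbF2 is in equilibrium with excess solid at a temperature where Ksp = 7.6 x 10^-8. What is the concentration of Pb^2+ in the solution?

PbF2(s) ⇌ Pb^2+ + 2 F^-
Ksp = [Pb^2+][F^-]^2
Let s = molar solubility. Then [Pb^2+] = s and [F^-] = 2s.
Ksp = s(2s)^2 = 4s^3
s^3 = 7.6 x 10^-8 / 4, so s = 2.67 × 10^-3 M
[Pb^2+] = s = 2.7 x 10^-3 M

[Pb^2+] = 2.7e-3 M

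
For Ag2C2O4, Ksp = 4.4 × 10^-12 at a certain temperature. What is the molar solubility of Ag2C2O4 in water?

Ag2C2O4(s) ⇌ 2 Ag^+ + C2O4^2-
Ksp = [Ag^+]^2[C2O4^2-]
With molar solubility s: [Ag^+] = 2s, [C2O4^2-] = s.
Substituting: Ksp = (2s)^2s = 4s^3
Solving, s = (4.4 × 10^-12/4)^(1/3) = 1.0 x 10^-4 M

1.0 × 10^-4 M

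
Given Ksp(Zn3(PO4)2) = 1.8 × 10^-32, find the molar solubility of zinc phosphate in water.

Zn3(PO4)2(s) ⇌ 3 Zn^2+(aq) + 2 PO4^3-(aq)
Ksp = [Zn^2+]^3[PO4^3-]^2
With molar solubility s: [Zn^2+] = 3s, [PO4^3-] = 2s.
Ksp = (3s)^3(2s)^2 = 108s^5
Solving, s = (1.8 × 10^-32/108)^(1/5) = 1.8 × 10^-7 M

s ≈ 1.8e-7 M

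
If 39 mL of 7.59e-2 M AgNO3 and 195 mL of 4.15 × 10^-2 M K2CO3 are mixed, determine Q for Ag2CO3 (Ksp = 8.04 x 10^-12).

Total volume = 39 + 195 = 234 mL.
[Ag^+] = 7.59 x 10^-2 × (39/234) = 1.265 × 10^-2 M
[CO3^2-] = 4.15 × 10^-2 × (195/234) = 3.458 x 10^-2 M
Ag2CO3(s) ⇌ 2 Ag^+(aq) + CO3^2-(aq), so Q = [Ag^+]^2[CO3^2-]
Q = (1.265 × 10^-2)^2(3.458 × 10^-2) = 5.53 × 10^-6
Q > Ksp, so Ag2CO3 will precipitate.

5.53e-6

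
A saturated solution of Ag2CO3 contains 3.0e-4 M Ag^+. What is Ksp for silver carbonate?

Ag2CO3(s) <=> 2 Ag^+ + CO3^2-
Stoichiometry gives [CO3^2-] = (1/2)[Ag^+] = 1.50 x 10^-4 M.
Ksp = [Ag^+]^2[CO3^2-]
Ksp = (3.0 × 10^-4)^2 × 1.50 × 10^-4 = 1.4 × 10^-11

1.4 x 10^-11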